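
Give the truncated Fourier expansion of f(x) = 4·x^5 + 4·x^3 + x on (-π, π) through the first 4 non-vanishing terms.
(-152·π^2 + 8·π^4 + 914)·sin(x) + (-4·π^4 - 25 + 16·π^2)·sin(2·x) + (-88·π^2/27 + 230/81 + 8·π^4/3)·sin(3·x) + (-2·π^4 - 11/16 + π^2/2)·sin(4·x)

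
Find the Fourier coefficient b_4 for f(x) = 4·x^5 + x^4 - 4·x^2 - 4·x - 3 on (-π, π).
b_4 = (1/π) ∫_{-π}^{π} f(x)·sin(4x) dx.
Evaluate the integral (use parity and integration by parts as needed): b_4 = -2·π^4 + 17/16 + 5·π^2/2.

Final answer: -2·π^4 + 17/16 + 5·π^2/2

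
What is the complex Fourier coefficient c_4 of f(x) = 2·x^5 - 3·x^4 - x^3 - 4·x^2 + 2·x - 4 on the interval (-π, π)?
Compute the real Fourier coefficients first: a_4 = -3·π^2/2 - 7/16, b_4 = -π^4 - 53/32 + 7·π^2/4.
Then c_4 = (a_4 − i·b_4)/2 = -3·π^2/4 - 7/32 - 7·i·π^2/8 + 53·i/64 + i·π^4/2.

Final answer: -3·π^2/4 - 7/32 - 7·i·π^2/8 + 53·i/64 + i·π^4/2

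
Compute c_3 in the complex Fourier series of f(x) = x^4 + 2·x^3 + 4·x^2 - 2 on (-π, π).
Compute the real Fourier coefficients first: a_3 = -8·π^2/9 - 32/27, b_3 = -8/9 + 4·π^2/3.
Then c_3 = (a_3 − i·b_3)/2 = -4·π^2/9 - 16/27 - 2·i·π^2/3 + 4·i/9.

Final answer: -4·π^2/9 - 16/27 - 2·i·π^2/3 + 4·i/9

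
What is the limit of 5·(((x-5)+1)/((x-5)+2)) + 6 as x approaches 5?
Direct substitution at x = 5 gives 17/2.

Final answer: 17/2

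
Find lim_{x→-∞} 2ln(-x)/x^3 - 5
The quotient is an ∞/∞ indeterminate form as x → -∞.
Compare growth rates of the dominant terms (exponentials ≫ polynomials ≫ logarithms), or apply L'Hôpital's rule; the quotient → 0.
Adding the constant: 0 - 5 = -5. Limit = -5.

Final answer: -5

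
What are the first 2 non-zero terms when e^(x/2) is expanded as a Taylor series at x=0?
x/2 + 1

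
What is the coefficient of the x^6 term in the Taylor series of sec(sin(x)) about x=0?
Expand to order 6: sec(sin(x)) = -23·x^6/720 + x^4/24 + x^2/2 + 1 + O(x^7).
The coefficient of x^6 is -23/720.

Final answer: -23/720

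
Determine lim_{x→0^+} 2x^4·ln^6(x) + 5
The product is a 0·∞ indeterminate form at x → 0⁺.
Rewrite the product as 2·ln^6(x) / x^(-4) and apply L'Hôpital, or use the standard hierarchy x^(-4) ≫ |ln x|^6 as x → 0⁺.
The indeterminate product → 0, so the limit = 5.

Final answer: 5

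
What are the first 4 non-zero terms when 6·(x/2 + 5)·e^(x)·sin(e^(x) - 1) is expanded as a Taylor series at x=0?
37·x^4/4 + 69·x^3/2 + 48·x^2 + 30·x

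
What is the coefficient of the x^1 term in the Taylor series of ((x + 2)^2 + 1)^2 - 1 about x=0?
Expand to order 1: ((x + 2)^2 + 1)^2 - 1 = 40·x + 24 + O(x^2).
The coefficient of x^1 is 40.

Final answer: 40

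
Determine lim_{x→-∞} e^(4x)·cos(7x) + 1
Evaluate the dominant behaviour as x → -∞; each term tends to a finite value or vanishes.
Limit = 1.

Final answer: 1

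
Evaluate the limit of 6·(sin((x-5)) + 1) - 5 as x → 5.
Direct substitution at x = 5 gives 1.

Final answer: 1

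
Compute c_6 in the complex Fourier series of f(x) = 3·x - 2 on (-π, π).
Compute the real Fourier coefficients first: a_6 = 0, b_6 = -1.
Then c_6 = (a_6 − i·b_6)/2 = i/2.

Final answer: i/2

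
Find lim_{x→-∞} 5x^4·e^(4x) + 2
The product is a 0·∞ indeterminate form at x → -∞.
Rewrite the product as 5x^4 / e^(-4x) (an ∞/∞ form) and apply L'Hôpital, or use the standard hierarchy e^(4|x|) ≫ |x^4| as x → -∞.
The indeterminate product → 0, so the limit = 2.

Final answer: 2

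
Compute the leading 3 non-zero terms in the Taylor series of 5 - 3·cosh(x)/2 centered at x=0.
-x^4/16 - 3·x^2/4 + 7/2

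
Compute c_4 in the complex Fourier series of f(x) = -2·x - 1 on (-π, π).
Compute the real Fourier coefficients first: a_4 = 0, b_4 = 1.
Then c_4 = (a_4 − i·b_4)/2 = -i/2.

Final answer: -i/2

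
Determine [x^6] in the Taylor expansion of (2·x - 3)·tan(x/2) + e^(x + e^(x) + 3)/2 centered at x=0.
Expand to order 6: (2·x - 3)·tan(x/2) + e^(x + e^(x) + 3)/2 = x^6·(1/120 + 877·e^(4)/1440) + x^5·(-1/80 + 203·e^(4)/240) + x^4·(1/12 + 13·e^(4)/12) + x^3·(-1/8 + 5·e^(4)/4) + x^2·(1 + 5·e^(4)/4) + x·(-3/2 + e^(4)) + e^(4)/2 + O(x^7).
The coefficient of x^6 is 1/120 + 877·e^(4)/1440.

Final answer: 1/120 + 877·e^(4)/1440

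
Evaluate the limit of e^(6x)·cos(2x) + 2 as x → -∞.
Evaluate the dominant behaviour as x → -∞; each term tends to a finite value or vanishes.
Limit = 2.

Final answer: 2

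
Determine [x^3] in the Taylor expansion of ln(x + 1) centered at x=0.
Expand to order 3: ln(x + 1) = x^3/3 - x^2/2 + x + O(x^4).
The coefficient of x^3 is 1/3.

Final answer: 1/3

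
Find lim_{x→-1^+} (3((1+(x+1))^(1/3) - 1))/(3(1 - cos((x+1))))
Both numerator and denominator → 0 as x → -1^+; this is a 0/0 indeterminate form.
Expand each to leading order near x = -1: numerator ~ (x + 1), denominator ~ 3·(x + 1)^2/2.
The limit of the ratio is ∞.

Final answer: ∞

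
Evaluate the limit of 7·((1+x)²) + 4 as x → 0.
Direct substitution at x = 0 gives 11.

Final answer: 11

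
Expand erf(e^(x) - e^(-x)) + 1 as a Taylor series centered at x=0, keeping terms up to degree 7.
-241·x^7/(180·√(π)) + 113·x^5/(30·√(π)) - 14·x^3/(3·√(π)) + 4·x/√(π) + 1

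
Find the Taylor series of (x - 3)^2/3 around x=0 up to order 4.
x^2/3 - 2·x + 3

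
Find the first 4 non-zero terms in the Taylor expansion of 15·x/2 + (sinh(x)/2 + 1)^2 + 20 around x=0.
x^3/6 + x^2/4 + 17·x/2 + 21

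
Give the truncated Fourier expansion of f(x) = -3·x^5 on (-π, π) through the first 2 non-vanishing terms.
(-720 - 6·π^4 + 120·π^2)·sin(x) + (-15·π^2 + 45/2 + 3·π^4)·sin(2·x)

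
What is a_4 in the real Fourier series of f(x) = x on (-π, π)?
a_4 = (1/π) ∫_{-π}^{π} f(x)·cos(4x) dx.
Evaluate the integral (use parity and integration by parts as needed): a_4 = 0.

Final answer: 0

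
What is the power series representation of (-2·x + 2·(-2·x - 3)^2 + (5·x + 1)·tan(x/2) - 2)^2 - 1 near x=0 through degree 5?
623·x^5/60 + 2851·x^4/24 + 2843·x^3/6 + 3369·x^2/4 + 720·x + 255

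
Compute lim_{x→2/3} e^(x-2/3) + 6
Direct substitution at x = 2/3 gives 7.

Final answer: 7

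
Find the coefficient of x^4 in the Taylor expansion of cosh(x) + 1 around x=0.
Expand to order 4: cosh(x) + 1 = x^4/24 + x^2/2 + 2 + O(x^5).
The coefficient of x^4 is 1/24.

Final answer: 1/24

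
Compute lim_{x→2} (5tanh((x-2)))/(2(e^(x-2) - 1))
Both numerator and denominator → 0 as x → 2; this is a 0/0 indeterminate form.
Expand each to leading order near x = 2: numerator ~ 5·(x - 2), denominator ~ 2·(x - 2).
The limit of the ratio is 5/2.

Final answer: 5/2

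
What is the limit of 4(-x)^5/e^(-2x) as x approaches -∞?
This is an ∞/∞ indeterminate form as x → -∞.
Compare growth rates of the dominant terms (exponentials ≫ polynomials ≫ logarithms), or apply L'Hôpital's rule; the quotient → 0.
Limit = 0.

Final answer: 0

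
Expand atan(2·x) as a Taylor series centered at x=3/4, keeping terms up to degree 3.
atan(3/2) + 8·(x - 3/4)/13 - 96·(x - 3/4)^2/169 + 2944·(x - 3/4)^3/6591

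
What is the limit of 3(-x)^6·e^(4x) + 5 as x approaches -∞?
The product is a 0·∞ indeterminate form at x → -∞.
Rewrite the product as 3(-x)^6 / e^(-4x) (an ∞/∞ form) and apply L'Hôpital, or use the standard hierarchy e^(4|x|) ≫ |(-x)^6| as x → -∞.
The indeterminate product → 0, so the limit = 5.

Final answer: 5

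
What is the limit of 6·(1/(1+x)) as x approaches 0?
Direct substitution at x = 0 gives 6.

Final answer: 6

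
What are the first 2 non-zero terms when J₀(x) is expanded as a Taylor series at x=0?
1 - x^2/4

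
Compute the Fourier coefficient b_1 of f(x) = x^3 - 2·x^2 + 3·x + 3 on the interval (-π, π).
b_1 = (1/π) ∫_{-π}^{π} f(x)·sin(1x) dx.
Evaluate the integral (use parity and integration by parts as needed): b_1 = -6 + 2·π^2.

Final answer: -6 + 2·π^2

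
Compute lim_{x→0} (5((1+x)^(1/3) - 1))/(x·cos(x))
Both numerator and denominator → 0 as x → 0; this is a 0/0 indeterminate form.
Expand each to leading order near x = 0: numerator ~ 5·x/3, denominator ~ x.
The limit of the ratio is 5/3.

Final answer: 5/3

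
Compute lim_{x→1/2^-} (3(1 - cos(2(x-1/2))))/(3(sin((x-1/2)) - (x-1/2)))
Both numerator and denominator → 0 as x → 1/2^-; this is a 0/0 indeterminate form.
Expand each to leading order near x = 1/2: numerator ~ 6·(x - 1/2)^2, denominator ~ -(x - 1/2)^3/2.
The limit of the ratio is ∞.

Final answer: ∞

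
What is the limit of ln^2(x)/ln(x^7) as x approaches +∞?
This is an ∞/∞ indeterminate form as x → +∞.
Write ln(x^7) = 7·ln(x), reducing the quotient to ln(x)/7 → ∞.
Limit = ∞.

Final answer: ∞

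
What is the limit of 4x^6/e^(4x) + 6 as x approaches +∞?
The quotient is an ∞/∞ indeterminate form as x → +∞.
The exponential denominator e^(4x) dominates the polynomial numerator (e^x ≫ x^6 as x → ∞), so the quotient → 0.
Adding the constant: 0 + 6 = 6. Limit = 6.

Final answer: 6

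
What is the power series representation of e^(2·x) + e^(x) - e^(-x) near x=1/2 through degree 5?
(-1 + e + e^(3/2))·e^(-1/2) + (1 + e + 2·e^(3/2))·e^(-1/2)·(x - 1/2) + (-1 + e + 4·e^(3/2))·e^(-1/2)·(x - 1/2)^2/2 + (1 + e + 8·e^(3/2))·e^(-1/2)·(x - 1/2)^3/6 + (-1 + e + 16·e^(3/2))·e^(-1/2)·(x - 1/2)^4/24 + (1 + e + 32·e^(3/2))·e^(-1/2)·(x - 1/2)^5/120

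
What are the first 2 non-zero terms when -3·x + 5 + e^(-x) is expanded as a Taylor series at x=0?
6 - 4·x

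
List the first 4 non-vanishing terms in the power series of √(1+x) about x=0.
x^3/16 - x^2/8 + x/2 + 1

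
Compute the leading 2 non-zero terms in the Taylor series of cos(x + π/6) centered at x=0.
-x/2 + √(3)/2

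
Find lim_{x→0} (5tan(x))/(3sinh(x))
Both numerator and denominator → 0 as x → 0; this is a 0/0 indeterminate form.
Expand each to leading order near x = 0: numerator ~ 5·x, denominator ~ 3·x.
The limit of the ratio is 5/3.

Final answer: 5/3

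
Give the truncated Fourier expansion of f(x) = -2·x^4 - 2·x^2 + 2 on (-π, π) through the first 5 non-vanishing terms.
(-88 + 16·π^2)·cos(x) + (4 - 4·π^2)·cos(2·x) + (-8/27 + 16·π^2/9)·cos(3·x) + (-π^2 - 1/8)·cos(4·x) - 2·π^4/5 - 2·π^2/3 + 2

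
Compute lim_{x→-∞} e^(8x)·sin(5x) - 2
Evaluate the dominant behaviour as x → -∞; each term tends to a finite value or vanishes.
Limit = -2.

Final answer: -2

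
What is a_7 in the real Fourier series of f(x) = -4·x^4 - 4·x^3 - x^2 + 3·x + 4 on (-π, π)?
a_7 = (1/π) ∫_{-π}^{π} f(x)·cos(7x) dx.
Evaluate the integral (use parity and integration by parts as needed): a_7 = 4/2401 + 32·π^2/49.

Final answer: 4/2401 + 32·π^2/49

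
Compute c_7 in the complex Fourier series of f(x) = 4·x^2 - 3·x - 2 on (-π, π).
Compute the real Fourier coefficients first: a_7 = -16/49, b_7 = -6/7.
Then c_7 = (a_7 − i·b_7)/2 = -8/49 + 3·i/7.

Final answer: -8/49 + 3·i/7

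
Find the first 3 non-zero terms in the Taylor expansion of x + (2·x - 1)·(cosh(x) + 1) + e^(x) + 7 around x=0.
7·x^3/6 + 6·x + 6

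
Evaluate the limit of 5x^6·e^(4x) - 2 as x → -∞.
The product is a 0·∞ indeterminate form at x → -∞.
Rewrite the product as 5x^6 / e^(-4x) (an ∞/∞ form) and apply L'Hôpital, or use the standard hierarchy e^(4|x|) ≫ |x^6| as x → -∞.
The indeterminate product → 0, so the limit = -2.

Final answer: -2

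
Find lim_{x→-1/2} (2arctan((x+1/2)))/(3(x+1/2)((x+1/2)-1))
Both numerator and denominator → 0 as x → -1/2; this is a 0/0 indeterminate form.
Expand each to leading order near x = -1/2: numerator ~ 2·(x + 1/2), denominator ~ -3·(x + 1/2).
The limit of the ratio is -2/3.

Final answer: -2/3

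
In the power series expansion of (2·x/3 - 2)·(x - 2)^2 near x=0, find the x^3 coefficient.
Expand to order 3: (2·x/3 - 2)·(x - 2)^2 = 2·x^3/3 - 14·x^2/3 + 32·x/3 - 8 + O(x^4).
The coefficient of x^3 is 2/3.

Final answer: 2/3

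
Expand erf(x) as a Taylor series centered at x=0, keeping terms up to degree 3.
-2·x^3/(3·√(π)) + 2·x/√(π)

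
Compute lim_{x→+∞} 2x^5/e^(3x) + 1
The quotient is an ∞/∞ indeterminate form as x → +∞.
The exponential denominator e^(3x) dominates the polynomial numerator (e^x ≫ x^5 as x → ∞), so the quotient → 0.
Adding the constant: 0 + 1 = 1. Limit = 1.

Final answer: 1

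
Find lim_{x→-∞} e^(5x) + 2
Evaluate the dominant behaviour as x → -∞; each term tends to a finite value or vanishes.
Limit = 2.

Final answer: 2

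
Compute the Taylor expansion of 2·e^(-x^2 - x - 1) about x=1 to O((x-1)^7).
2·e^(-3) - 6·e^(-3)·(x - 1) + 7·e^(-3)·(x - 1)^2 - 3·e^(-3)·(x - 1)^3 - 5·e^(-3)·(x - 1)^4/4 + 39·e^(-3)·(x - 1)^5/20 - 67·e^(-3)·(x - 1)^6/120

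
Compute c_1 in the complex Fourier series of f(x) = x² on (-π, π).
Compute the real Fourier coefficients first: a_1 = -4, b_1 = 0.
Then c_1 = (a_1 − i·b_1)/2 = -2.

Final answer: -2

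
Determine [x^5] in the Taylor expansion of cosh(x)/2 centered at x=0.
Expand to order 5: cosh(x)/2 = x^4/48 + x^2/4 + 1/2 + O(x^6).
The coefficient of x^5 is 0.

Final answer: 0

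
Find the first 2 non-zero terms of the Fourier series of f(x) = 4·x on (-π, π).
8·sin(x) - 4·sin(2·x)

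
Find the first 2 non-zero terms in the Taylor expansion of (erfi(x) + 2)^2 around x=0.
8·x/√(π) + 4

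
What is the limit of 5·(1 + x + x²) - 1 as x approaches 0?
Direct substitution at x = 0 gives 4.

Final answer: 4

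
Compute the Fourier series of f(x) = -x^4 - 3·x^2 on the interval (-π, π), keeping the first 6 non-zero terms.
(-36 + 8·π^2)·cos(x) - 2·π^2·cos(2·x) + (20/27 + 8·π^2/9)·cos(3·x) + (-π^2/2 - 9/16)·cos(4·x) + (252/625 + 8·π^2/25)·cos(5·x) - π^4/5 - π^2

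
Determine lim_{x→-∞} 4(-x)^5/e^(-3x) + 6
The quotient is an ∞/∞ indeterminate form as x → -∞.
Compare growth rates of the dominant terms (exponentials ≫ polynomials ≫ logarithms), or apply L'Hôpital's rule; the quotient → 0.
Adding the constant: 0 + 6 = 6. Limit = 6.

Final answer: 6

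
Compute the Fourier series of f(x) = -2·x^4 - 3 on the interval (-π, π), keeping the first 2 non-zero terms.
(-96 + 16·π^2)·cos(x) - 2·π^4/5 - 3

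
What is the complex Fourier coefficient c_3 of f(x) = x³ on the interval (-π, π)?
Compute the real Fourier coefficients first: a_3 = 0, b_3 = -4/9 + 2·π^2/3.
Then c_3 = (a_3 − i·b_3)/2 = -i·π^2/3 + 2·i/9.

Final answer: -i·π^2/3 + 2·i/9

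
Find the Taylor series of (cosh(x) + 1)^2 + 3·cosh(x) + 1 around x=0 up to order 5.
13·x^4/24 + 7·x^2/2 + 8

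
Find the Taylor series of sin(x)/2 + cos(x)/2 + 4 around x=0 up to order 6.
-x^6/1440 + x^5/240 + x^4/48 - x^3/12 - x^2/4 + x/2 + 9/2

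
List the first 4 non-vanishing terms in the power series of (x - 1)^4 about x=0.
-4·x^3 + 6·x^2 - 4·x + 1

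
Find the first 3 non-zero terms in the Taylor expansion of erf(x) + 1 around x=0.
-2·x^3/(3·√(π)) + 2·x/√(π) + 1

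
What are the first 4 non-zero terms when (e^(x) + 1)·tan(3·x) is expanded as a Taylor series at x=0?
19·x^4/2 + 39·x^3/2 + 3·x^2 + 6·x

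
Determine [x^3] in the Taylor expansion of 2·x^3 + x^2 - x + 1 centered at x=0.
Expand to order 3: 2·x^3 + x^2 - x + 1 = 2·x^3 + x^2 - x + 1 + O(x^4).
The coefficient of x^3 is 2.

Final answer: 2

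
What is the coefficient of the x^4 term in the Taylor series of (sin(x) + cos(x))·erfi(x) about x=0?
Expand to order 4: (sin(x) + cos(x))·erfi(x) = x^4/(3·√(π)) - x^3/(3·√(π)) + 2·x^2/√(π) + 2·x/√(π) + O(x^5).
The coefficient of x^4 is 1/(3·√(π)).

Final answer: 1/(3·√(π))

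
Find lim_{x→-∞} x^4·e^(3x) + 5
The product is a 0·∞ indeterminate form at x → -∞.
Rewrite the product as x^4 / e^(-3x) (an ∞/∞ form) and apply L'Hôpital, or use the standard hierarchy e^(3|x|) ≫ |x^4| as x → -∞.
The indeterminate product → 0, so the limit = 5.

Final answer: 5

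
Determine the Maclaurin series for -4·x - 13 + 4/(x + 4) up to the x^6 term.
x^6/4096 - x^5/1024 + x^4/256 - x^3/64 + x^2/16 - 17·x/4 - 12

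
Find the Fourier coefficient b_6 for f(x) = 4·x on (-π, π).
b_6 = (1/π) ∫_{-π}^{π} f(x)·sin(6x) dx.
Evaluate the integral (use parity and integration by parts as needed): b_6 = -4/3.

Final answer: -4/3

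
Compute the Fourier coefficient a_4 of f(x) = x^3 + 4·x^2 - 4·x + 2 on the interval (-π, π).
a_4 = (1/π) ∫_{-π}^{π} f(x)·cos(4x) dx.
Evaluate the integral (use parity and integration by parts as needed): a_4 = 1.

Final answer: 1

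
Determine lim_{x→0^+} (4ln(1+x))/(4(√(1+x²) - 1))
Both numerator and denominator → 0 as x → 0^+; this is a 0/0 indeterminate form.
Expand each to leading order near x = 0: numerator ~ 4·x, denominator ~ 2·x^2.
The limit of the ratio is ∞.

Final answer: ∞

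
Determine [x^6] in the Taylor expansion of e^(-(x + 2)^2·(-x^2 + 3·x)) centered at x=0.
Expand to order 6: e^(-(x + 2)^2·(-x^2 + 3·x)) = -20209·x^6/30 - 508·x^5/5 + 309·x^4 - 191·x^3 + 64·x^2 - 12·x + 1 + O(x^7).
The coefficient of x^6 is -20209/30.

Final answer: -20209/30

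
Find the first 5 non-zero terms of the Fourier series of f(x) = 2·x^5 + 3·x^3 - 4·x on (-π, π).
(-74·π^2 + 4·π^4 + 436)·sin(x) + (-2·π^4 - 13/2 + 7·π^2)·sin(2·x) + (-26·π^2/27 - 164/81 + 4·π^4/3)·sin(3·x) + (-π^4 - π^2/4 + 67/32)·sin(4·x) + (-1084/625 + 14·π^2/25 + 4·π^4/5)·sin(5·x)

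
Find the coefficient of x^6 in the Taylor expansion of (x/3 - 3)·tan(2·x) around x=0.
Expand to order 6: (x/3 - 3)·tan(2·x) = 64·x^6/45 - 64·x^5/5 + 8·x^4/9 - 8·x^3 + 2·x^2/3 - 6·x + O(x^7).
The coefficient of x^6 is 64/45.

Final answer: 64/45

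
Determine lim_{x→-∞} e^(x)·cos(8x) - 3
Evaluate the dominant behaviour as x → -∞; each term tends to a finite value or vanishes.
Limit = -3.

Final answer: -3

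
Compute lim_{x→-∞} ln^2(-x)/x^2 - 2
The quotient is an ∞/∞ indeterminate form as x → -∞.
Compare growth rates of the dominant terms (exponentials ≫ polynomials ≫ logarithms), or apply L'Hôpital's rule; the quotient → 0.
Adding the constant: 0 - 2 = -2. Limit = -2.

Final answer: -2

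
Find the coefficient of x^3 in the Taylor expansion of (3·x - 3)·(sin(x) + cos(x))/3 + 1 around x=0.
Expand to order 3: (3·x - 3)·(sin(x) + cos(x))/3 + 1 = -x^3/3 + 3·x^2/2 + O(x^4).
The coefficient of x^3 is -1/3.

Final answer: -1/3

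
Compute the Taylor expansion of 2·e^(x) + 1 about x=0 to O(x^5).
x^4/12 + x^3/3 + x^2 + 2·x + 3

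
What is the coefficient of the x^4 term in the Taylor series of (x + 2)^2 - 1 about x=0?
Expand to order 4: (x + 2)^2 - 1 = x^2 + 4·x + 3 + O(x^5).
The coefficient of x^4 is 0.

Final answer: 0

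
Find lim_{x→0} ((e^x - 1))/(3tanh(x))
Both numerator and denominator → 0 as x → 0; this is a 0/0 indeterminate form.
Expand each to leading order near x = 0: numerator ~ x, denominator ~ 3·x.
The limit of the ratio is 1/3.

Final answer: 1/3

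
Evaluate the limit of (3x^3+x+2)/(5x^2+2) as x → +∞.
This is an ∞/∞ indeterminate form as x → +∞.
Divide numerator and denominator by x^3 and let the lower-order terms vanish; the numerator's degree 3 exceeds the denominator's degree 2, so the quotient diverges.
Limit = ∞.

Final answer: ∞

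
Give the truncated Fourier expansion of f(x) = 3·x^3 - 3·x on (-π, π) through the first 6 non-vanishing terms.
(-42 + 6·π^2)·sin(x) + (15/2 - 3·π^2)·sin(2·x) + (-10/3 + 2·π^2)·sin(3·x) + (33/16 - 3·π^2/2)·sin(4·x) + (-186/125 + 6·π^2/5)·sin(5·x) + (7/6 - π^2)·sin(6·x)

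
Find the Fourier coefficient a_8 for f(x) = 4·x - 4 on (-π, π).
a_8 = (1/π) ∫_{-π}^{π} f(x)·cos(8x) dx.
Evaluate the integral (use parity and integration by parts as needed): a_8 = 0.

Final answer: 0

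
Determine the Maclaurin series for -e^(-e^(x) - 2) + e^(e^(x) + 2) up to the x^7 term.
x^7·(e^(-3)/560 + 877·e^(3)/5040) + x^6·(e^(-3)/80 + 203·e^(3)/720) + x^5·(e^(-3)/60 + 13·e^(3)/30) + x^4·(-e^(-3)/24 + 5·e^(3)/8) + x^3·(-e^(-3)/6 + 5·e^(3)/6) + x^2·e^(3) + x·(e^(-3) + e^(3)) - e^(-3) + e^(3)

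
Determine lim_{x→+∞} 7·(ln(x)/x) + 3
Evaluate the dominant behaviour as x → +∞; each term tends to a finite value or vanishes.
Limit = 3.

Final answer: 3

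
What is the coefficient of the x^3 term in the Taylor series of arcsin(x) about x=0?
Expand to order 3: arcsin(x) = x^3/6 + x + O(x^4).
The coefficient of x^3 is 1/6.

Final answer: 1/6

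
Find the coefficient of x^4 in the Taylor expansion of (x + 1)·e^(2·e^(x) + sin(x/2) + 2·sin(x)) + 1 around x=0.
Expand to order 4: (x + 1)·e^(2·e^(x) + sin(x/2) + 2·sin(x)) + 1 = 6063·x^4·e^(2)/128 + 739·x^3·e^(2)/24 + 125·x^2·e^(2)/8 + 11·x·e^(2)/2 + 1 + e^(2) + O(x^5).
The coefficient of x^4 is 6063·e^(2)/128.

Final answer: 6063·e^(2)/128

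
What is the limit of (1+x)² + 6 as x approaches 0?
Direct substitution at x = 0 gives 7.

Final answer: 7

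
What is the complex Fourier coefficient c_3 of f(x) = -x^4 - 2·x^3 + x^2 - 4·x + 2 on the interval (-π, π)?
Compute the real Fourier coefficients first: a_3 = -28/27 + 8·π^2/9, b_3 = -4·π^2/3 - 16/9.
Then c_3 = (a_3 − i·b_3)/2 = -14/27 + 4·π^2/9 + 8·i/9 + 2·i·π^2/3.

Final answer: -14/27 + 4·π^2/9 + 8·i/9 + 2·i·π^2/3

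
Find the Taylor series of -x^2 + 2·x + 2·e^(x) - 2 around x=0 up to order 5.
x^5/60 + x^4/12 + x^3/3 + 4·x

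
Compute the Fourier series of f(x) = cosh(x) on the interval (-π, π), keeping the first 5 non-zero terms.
-cos(x)·sinh(π)/π + 2·cos(2·x)·sinh(π)/(5·π) - cos(3·x)·sinh(π)/(5·π) + 2·cos(4·x)·sinh(π)/(17·π) + sinh(π)/π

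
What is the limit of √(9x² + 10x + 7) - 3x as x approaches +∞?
As x → +∞: multiply by the conjugate to get (10x+7)/(√(9x²+10x+7)+3x); the denominator ~ 6x, so the limit is 10/6 = 5/3.
Limit = 5/3.

Final answer: 5/3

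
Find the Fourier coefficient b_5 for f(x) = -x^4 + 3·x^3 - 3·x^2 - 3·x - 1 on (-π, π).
b_5 = (1/π) ∫_{-π}^{π} f(x)·sin(5x) dx.
Evaluate the integral (use parity and integration by parts as needed): b_5 = -186/125 + 6·π^2/5.

Final answer: -186/125 + 6·π^2/5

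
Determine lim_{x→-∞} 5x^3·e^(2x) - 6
The product is a 0·∞ indeterminate form at x → -∞.
Rewrite the product as 5x^3 / e^(-2x) (an ∞/∞ form) and apply L'Hôpital, or use the standard hierarchy e^(2|x|) ≫ |x^3| as x → -∞.
The indeterminate product → 0, so the limit = -6.

Final answer: -6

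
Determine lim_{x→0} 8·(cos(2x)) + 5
Direct substitution at x = 0 gives 13.

Final answer: 13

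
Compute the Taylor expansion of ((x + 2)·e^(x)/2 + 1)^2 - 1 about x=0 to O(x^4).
14·x^3/3 + 25·x^2/4 + 6·x + 3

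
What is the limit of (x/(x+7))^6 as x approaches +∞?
As x → +∞: x/(x+7) = 1/(1 + 7/x) → 1, and the 6th power of a limit-1 base also → 1.
Limit = 1.

Final answer: 1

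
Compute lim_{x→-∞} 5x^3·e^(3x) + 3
The product is a 0·∞ indeterminate form at x → -∞.
Rewrite the product as 5x^3 / e^(-3x) (an ∞/∞ form) and apply L'Hôpital, or use the standard hierarchy e^(3|x|) ≫ |x^3| as x → -∞.
The indeterminate product → 0, so the limit = 3.

Final answer: 3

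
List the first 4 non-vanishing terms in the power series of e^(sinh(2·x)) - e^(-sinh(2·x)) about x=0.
2048·x^7/315 + 32·x^5/5 + 16·x^3/3 + 4·x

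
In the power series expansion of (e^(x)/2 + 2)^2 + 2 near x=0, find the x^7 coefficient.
Expand to order 7: (e^(x)/2 + 2)^2 + 2 = 17·x^7/2520 + x^6/40 + x^5/12 + x^4/4 + 2·x^3/3 + 3·x^2/2 + 5·x/2 + 33/4 + O(x^8).
The coefficient of x^7 is 17/2520.

Final answer: 17/2520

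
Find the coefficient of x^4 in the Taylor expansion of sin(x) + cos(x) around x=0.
Expand to order 4: sin(x) + cos(x) = x^4/24 - x^3/6 - x^2/2 + x + 1 + O(x^5).
The coefficient of x^4 is 1/24.

Final answer: 1/24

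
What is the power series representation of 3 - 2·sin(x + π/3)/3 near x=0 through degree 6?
√(3)·x^6/2160 - x^5/360 - √(3)·x^4/72 + x^3/18 + √(3)·x^2/6 - x/3 - √(3)/3 + 3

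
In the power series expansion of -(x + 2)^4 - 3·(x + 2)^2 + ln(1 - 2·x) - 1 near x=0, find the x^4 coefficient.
Expand to order 4: -(x + 2)^4 - 3·(x + 2)^2 + ln(1 - 2·x) - 1 = -5·x^4 - 32·x^3/3 - 29·x^2 - 46·x - 29 + O(x^5).
The coefficient of x^4 is -5.

Final answer: -5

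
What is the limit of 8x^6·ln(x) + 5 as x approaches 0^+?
The product is a 0·∞ indeterminate form at x → 0⁺.
Rewrite the product as 8·ln(x) / x^(-6) and apply L'Hôpital, or use the standard hierarchy x^(-6) ≫ |ln x| as x → 0⁺.
The indeterminate product → 0, so the limit = 5.

Final answer: 5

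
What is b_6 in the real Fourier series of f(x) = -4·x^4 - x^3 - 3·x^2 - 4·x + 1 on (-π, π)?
b_6 = (1/π) ∫_{-π}^{π} f(x)·sin(6x) dx.
Evaluate the integral (use parity and integration by parts as needed): b_6 = 23/18 + π^2/3.

Final answer: 23/18 + π^2/3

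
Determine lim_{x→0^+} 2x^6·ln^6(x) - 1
The product is a 0·∞ indeterminate form at x → 0⁺.
Rewrite the product as 2·ln^6(x) / x^(-6) and apply L'Hôpital, or use the standard hierarchy x^(-6) ≫ |ln x|^6 as x → 0⁺.
The indeterminate product → 0, so the limit = -1.

Final answer: -1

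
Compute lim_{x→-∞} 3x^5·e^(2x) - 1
The product is a 0·∞ indeterminate form at x → -∞.
Rewrite the product as 3x^5 / e^(-2x) (an ∞/∞ form) and apply L'Hôpital, or use the standard hierarchy e^(2|x|) ≫ |x^5| as x → -∞.
The indeterminate product → 0, so the limit = -1.

Final answer: -1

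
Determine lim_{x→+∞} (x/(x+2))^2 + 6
As x → +∞: x/(x+2) = 1/(1 + 2/x) → 1, and the 2nd power of a limit-1 base also → 1; with the additive constant, 1 + 6 = 7.
Limit = 7.

Final answer: 7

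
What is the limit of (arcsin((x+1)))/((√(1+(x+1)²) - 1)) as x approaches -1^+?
Both numerator and denominator → 0 as x → -1^+; this is a 0/0 indeterminate form.
Expand each to leading order near x = -1: numerator ~ (x + 1), denominator ~ (x + 1)^2/2.
The limit of the ratio is ∞.

Final answer: ∞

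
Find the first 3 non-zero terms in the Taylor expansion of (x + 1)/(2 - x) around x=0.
3·x^2/8 + 3·x/4 + 1/2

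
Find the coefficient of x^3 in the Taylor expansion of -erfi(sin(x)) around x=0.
Expand to order 3: -erfi(sin(x)) = -x^3/(3·√(π)) - 2·x/√(π) + O(x^4).
The coefficient of x^3 is -1/(3·√(π)).

Final answer: -1/(3·√(π))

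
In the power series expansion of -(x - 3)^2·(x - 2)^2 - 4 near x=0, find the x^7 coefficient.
Expand to order 7: -(x - 3)^2·(x - 2)^2 - 4 = -x^4 + 10·x^3 - 37·x^2 + 60·x - 40 + O(x^8).
The coefficient of x^7 is 0.

Final answer: 0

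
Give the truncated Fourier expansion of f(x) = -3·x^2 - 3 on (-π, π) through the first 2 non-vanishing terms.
12·cos(x) - π^2 - 3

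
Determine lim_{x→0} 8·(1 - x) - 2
Direct substitution at x = 0 gives 6.

Final answer: 6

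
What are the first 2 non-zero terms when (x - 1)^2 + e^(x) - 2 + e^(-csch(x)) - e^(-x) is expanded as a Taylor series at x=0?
x^2 - 1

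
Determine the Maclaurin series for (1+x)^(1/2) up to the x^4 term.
-5·x^4/128 + x^3/16 - x^2/8 + x/2 + 1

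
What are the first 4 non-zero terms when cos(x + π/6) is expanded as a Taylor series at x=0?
x^3/12 - √(3)·x^2/4 - x/2 + √(3)/2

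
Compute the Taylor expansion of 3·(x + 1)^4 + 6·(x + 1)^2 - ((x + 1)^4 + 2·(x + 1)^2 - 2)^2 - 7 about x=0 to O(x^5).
-127·x^4 - 124·x^3 - 56·x^2 + 8·x + 1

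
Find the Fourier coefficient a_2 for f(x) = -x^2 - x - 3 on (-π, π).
a_2 = (1/π) ∫_{-π}^{π} f(x)·cos(2x) dx.
Evaluate the integral (use parity and integration by parts as needed): a_2 = -1.

Final answer: -1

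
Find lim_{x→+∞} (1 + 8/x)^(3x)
As x → +∞: write (1 + 8/x)^(3x) = ((1 + 8/x)^x)^3 → (e^8)^3 = e^24.
Limit = e^(24).

Final answer: e^(24)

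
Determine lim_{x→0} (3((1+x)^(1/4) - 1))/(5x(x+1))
Both numerator and denominator → 0 as x → 0; this is a 0/0 indeterminate form.
Expand each to leading order near x = 0: numerator ~ 3·x/4, denominator ~ 5·x.
The limit of the ratio is 3/20.

Final answer: 3/20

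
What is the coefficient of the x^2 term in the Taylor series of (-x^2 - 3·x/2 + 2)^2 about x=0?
Expand to order 2: (-x^2 - 3·x/2 + 2)^2 = -7·x^2/4 - 6·x + 4 + O(x^3).
The coefficient of x^2 is -7/4.

Final answer: -7/4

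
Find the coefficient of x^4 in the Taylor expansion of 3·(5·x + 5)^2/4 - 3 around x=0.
Expand to order 4: 3·(5·x + 5)^2/4 - 3 = 75·x^2/4 + 75·x/2 + 63/4 + O(x^5).
The coefficient of x^4 is 0.

Final answer: 0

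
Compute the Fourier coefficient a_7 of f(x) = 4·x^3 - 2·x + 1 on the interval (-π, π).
a_7 = (1/π) ∫_{-π}^{π} f(x)·cos(7x) dx.
Evaluate the integral (use parity and integration by parts as needed): a_7 = 0.

Final answer: 0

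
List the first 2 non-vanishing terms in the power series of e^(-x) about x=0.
1 - x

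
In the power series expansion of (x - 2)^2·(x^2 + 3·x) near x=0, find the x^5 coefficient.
Expand to order 5: (x - 2)^2·(x^2 + 3·x) = x^4 - x^3 - 8·x^2 + 12·x + O(x^6).
The coefficient of x^5 is 0.

Final answer: 0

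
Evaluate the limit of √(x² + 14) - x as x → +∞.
This is an ∞ − ∞ indeterminate form.
Multiply and divide by the conjugate √(x²+14) + x; the x² terms cancel, leaving 14/(√(x²+14)+x) → 0.
Limit = 0.

Final answer: 0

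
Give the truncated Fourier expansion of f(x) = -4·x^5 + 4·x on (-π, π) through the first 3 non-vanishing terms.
(-952 - 8·π^4 + 160·π^2)·sin(x) + (-20·π^2 + 26 + 4·π^4)·sin(2·x) + (-8·π^4/3 - 104/81 + 160·π^2/27)·sin(3·x)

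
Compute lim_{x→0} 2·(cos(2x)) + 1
Direct substitution at x = 0 gives 3.

Final answer: 3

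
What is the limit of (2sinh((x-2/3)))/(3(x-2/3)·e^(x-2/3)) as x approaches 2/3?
Both numerator and denominator → 0 as x → 2/3; this is a 0/0 indeterminate form.
Expand each to leading order near x = 2/3: numerator ~ 2·(x - 2/3), denominator ~ 3·(x - 2/3).
The limit of the ratio is 2/3.

Final answer: 2/3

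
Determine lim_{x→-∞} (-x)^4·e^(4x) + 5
The product is a 0·∞ indeterminate form at x → -∞.
Rewrite the product as (-x)^4 / e^(-4x) (an ∞/∞ form) and apply L'Hôpital, or use the standard hierarchy e^(4|x|) ≫ |(-x)^4| as x → -∞.
The indeterminate product → 0, so the limit = 5.

Final answer: 5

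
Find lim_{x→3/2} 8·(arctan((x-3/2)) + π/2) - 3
Direct substitution at x = 3/2 gives -3 + 4·π.

Final answer: -3 + 4·π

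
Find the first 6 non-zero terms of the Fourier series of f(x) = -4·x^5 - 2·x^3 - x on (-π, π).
(-938 - 8·π^4 + 156·π^2)·sin(x) + (-18·π^2 + 28 + 4·π^4)·sin(2·x) + (-8·π^4/3 - 302/81 + 124·π^2/27)·sin(3·x) + (-3·π^2/2 + 17/16 + 2·π^4)·sin(4·x) + (-8·π^4/5 - 322/625 + 12·π^2/25)·sin(5·x) + (-2·π^2/27 + 28/81 + 4·π^4/3)·sin(6·x)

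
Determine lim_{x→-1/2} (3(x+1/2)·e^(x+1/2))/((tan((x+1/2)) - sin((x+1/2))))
Both numerator and denominator → 0 as x → -1/2; this is a 0/0 indeterminate form.
Expand each to leading order near x = -1/2: numerator ~ 3·(x + 1/2), denominator ~ (x + 1/2)^3/2.
The limit of the ratio is ∞.

Final answer: ∞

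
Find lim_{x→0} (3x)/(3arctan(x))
Both numerator and denominator → 0 as x → 0; this is a 0/0 indeterminate form.
Expand each to leading order near x = 0: numerator ~ 3·x, denominator ~ 3·x.
The limit of the ratio is 1.

Final answer: 1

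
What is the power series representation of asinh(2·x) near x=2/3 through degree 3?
asinh(4/3) + 6·(x - 2/3)/5 - 72·(x - 2/3)^2/125 + 828·(x - 2/3)^3/3125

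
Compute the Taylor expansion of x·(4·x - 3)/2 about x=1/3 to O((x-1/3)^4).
-5/18 - (x - 1/3)/6 + 2·(x - 1/3)^2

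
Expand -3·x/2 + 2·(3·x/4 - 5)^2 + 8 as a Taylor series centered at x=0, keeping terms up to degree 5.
9·x^2/8 - 33·x/2 + 58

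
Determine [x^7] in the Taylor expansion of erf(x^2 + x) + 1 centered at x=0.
Expand to order 7: erf(x^2 + x) + 1 = 41·x^7/(21·√(π)) + x^6/(3·√(π)) - 9·x^5/(5·√(π)) - 2·x^4/√(π) - 2·x^3/(3·√(π)) + 2·x^2/√(π) + 2·x/√(π) + 1 + O(x^8).
The coefficient of x^7 is 41/(21·√(π)).

Final answer: 41/(21·√(π))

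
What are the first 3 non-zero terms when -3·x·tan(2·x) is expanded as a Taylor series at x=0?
-64·x^6/5 - 8·x^4 - 6·x^2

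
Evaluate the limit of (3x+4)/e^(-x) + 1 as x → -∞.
The quotient is an ∞/∞ indeterminate form as x → -∞.
Compare growth rates of the dominant terms (exponentials ≫ polynomials ≫ logarithms), or apply L'Hôpital's rule; the quotient → 0.
Adding the constant: 0 + 1 = 1. Limit = 1.

Final answer: 1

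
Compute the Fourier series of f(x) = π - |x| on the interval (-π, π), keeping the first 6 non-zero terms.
4·cos(x)/π + 4·cos(3·x)/(9·π) + 4·cos(5·x)/(25·π) + 4·cos(7·x)/(49·π) + 4·cos(9·x)/(81·π) + π/2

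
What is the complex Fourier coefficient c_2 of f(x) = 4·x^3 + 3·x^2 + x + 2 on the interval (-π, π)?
Compute the real Fourier coefficients first: a_2 = 3, b_2 = 5 - 4·π^2.
Then c_2 = (a_2 − i·b_2)/2 = 3/2 - 5·i/2 + 2·i·π^2.

Final answer: 3/2 - 5·i/2 + 2·i·π^2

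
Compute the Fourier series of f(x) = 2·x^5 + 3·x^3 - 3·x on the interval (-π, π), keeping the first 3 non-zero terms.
(-74·π^2 + 4·π^4 + 438)·sin(x) + (-2·π^4 - 15/2 + 7·π^2)·sin(2·x) + (-26·π^2/27 - 110/81 + 4·π^4/3)·sin(3·x)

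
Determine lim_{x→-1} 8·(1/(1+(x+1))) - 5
Direct substitution at x = -1 gives 3.

Final answer: 3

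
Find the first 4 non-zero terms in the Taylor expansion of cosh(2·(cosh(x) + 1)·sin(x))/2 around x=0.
91·x^6/20 + 6·x^4 + 4·x^2 + 1/2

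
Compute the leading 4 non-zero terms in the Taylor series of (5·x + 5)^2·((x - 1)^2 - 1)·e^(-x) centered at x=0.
-25·x^4/6 + 50·x^3 - 25·x^2 - 50·x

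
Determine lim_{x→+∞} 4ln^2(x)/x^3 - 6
The quotient is an ∞/∞ indeterminate form as x → +∞.
The polynomial denominator x^3 dominates the logarithmic numerator (any positive power of x ≫ ln^2(x) as x → ∞), so the quotient → 0.
Adding the constant: 0 - 6 = -6. Limit = -6.

Final answer: -6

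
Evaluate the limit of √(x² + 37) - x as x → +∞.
This is an ∞ − ∞ indeterminate form.
Multiply and divide by the conjugate √(x²+37) + x; the x² terms cancel, leaving 37/(√(x²+37)+x) → 0.
Limit = 0.

Final answer: 0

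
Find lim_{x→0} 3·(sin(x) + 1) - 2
Direct substitution at x = 0 gives 1.

Final answer: 1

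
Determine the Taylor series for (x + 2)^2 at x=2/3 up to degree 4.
64/9 + 16·(x - 2/3)/3 + (x - 2/3)^2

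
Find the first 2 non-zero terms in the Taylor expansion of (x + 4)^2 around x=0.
8·x + 16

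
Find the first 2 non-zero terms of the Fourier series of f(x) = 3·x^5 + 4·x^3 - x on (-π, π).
(-112·π^2 + 6·π^4 + 670)·sin(x) + (-3·π^4 - 31/2 + 11·π^2)·sin(2·x)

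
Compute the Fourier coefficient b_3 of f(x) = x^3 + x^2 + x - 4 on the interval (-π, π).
b_3 = (1/π) ∫_{-π}^{π} f(x)·sin(3x) dx.
Evaluate the integral (use parity and integration by parts as needed): b_3 = 2/9 + 2·π^2/3.

Final answer: 2/9 + 2·π^2/3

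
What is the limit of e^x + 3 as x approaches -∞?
Evaluate the dominant behaviour as x → -∞; each term tends to a finite value or vanishes.
Limit = 3.

Final answer: 3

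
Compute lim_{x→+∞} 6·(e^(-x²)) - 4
Evaluate the dominant behaviour as x → +∞; each term tends to a finite value or vanishes.
Limit = -4.

Final answer: -4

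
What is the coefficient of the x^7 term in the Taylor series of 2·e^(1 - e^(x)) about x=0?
Expand to order 7: 2·e^(1 - e^(x)) = -x^7/280 - x^6/40 - x^5/30 + x^4/12 + x^3/3 - 2·x + 2 + O(x^8).
The coefficient of x^7 is -1/280.

Final answer: -1/280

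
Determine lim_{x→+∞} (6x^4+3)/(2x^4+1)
This is an ∞/∞ indeterminate form as x → +∞.
Divide numerator and denominator by x^4 and let the lower-order terms vanish; the leading terms give 6/2 = 3.
Limit = 3.

Final answer: 3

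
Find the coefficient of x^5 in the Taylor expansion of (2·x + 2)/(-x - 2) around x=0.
Expand to order 5: (2·x + 2)/(-x - 2) = -x^5/32 + x^4/16 - x^3/8 + x^2/4 - x/2 - 1 + O(x^6).
The coefficient of x^5 is -1/32.

Final answer: -1/32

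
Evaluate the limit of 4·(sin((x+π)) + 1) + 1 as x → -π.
Direct substitution at x = -π gives 5.

Final answer: 5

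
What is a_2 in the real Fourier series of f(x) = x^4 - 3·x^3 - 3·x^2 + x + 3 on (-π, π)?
a_2 = (1/π) ∫_{-π}^{π} f(x)·cos(2x) dx.
Evaluate the integral (use parity and integration by parts as needed): a_2 = -6 + 2·π^2.

Final answer: -6 + 2·π^2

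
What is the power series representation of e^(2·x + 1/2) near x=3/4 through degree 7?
e^(2) + 2·e^(2)·(x - 3/4) + 2·e^(2)·(x - 3/4)^2 + 4·e^(2)·(x - 3/4)^3/3 + 2·e^(2)·(x - 3/4)^4/3 + 4·e^(2)·(x - 3/4)^5/15 + 4·e^(2)·(x - 3/4)^6/45 + 8·e^(2)·(x - 3/4)^7/315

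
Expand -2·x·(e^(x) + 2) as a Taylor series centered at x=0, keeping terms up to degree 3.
-x^3 - 2·x^2 - 6·x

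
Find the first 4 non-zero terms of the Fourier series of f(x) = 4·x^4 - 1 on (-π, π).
(192 - 32·π^2)·cos(x) + (-12 + 8·π^2)·cos(2·x) + (64/27 - 32·π^2/9)·cos(3·x) - 1 + 4·π^4/5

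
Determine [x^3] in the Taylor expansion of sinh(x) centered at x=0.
Expand to order 3: sinh(x) = x^3/6 + x + O(x^4).
The coefficient of x^3 is 1/6.

Final answer: 1/6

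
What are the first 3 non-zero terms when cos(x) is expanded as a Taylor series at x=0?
x^4/24 - x^2/2 + 1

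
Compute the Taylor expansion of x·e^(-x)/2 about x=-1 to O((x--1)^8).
-e/2 + e·(x + 1) - 3·e·(x + 1)^2/4 + e·(x + 1)^3/3 - 5·e·(x + 1)^4/48 + e·(x + 1)^5/40 - 7·e·(x + 1)^6/1440 + e·(x + 1)^7/1260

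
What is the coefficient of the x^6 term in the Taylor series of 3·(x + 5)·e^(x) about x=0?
Expand to order 6: 3·(x + 5)·e^(x) = 11·x^6/240 + x^5/4 + 9·x^4/8 + 4·x^3 + 21·x^2/2 + 18·x + 15 + O(x^7).
The coefficient of x^6 is 11/240.

Final answer: 11/240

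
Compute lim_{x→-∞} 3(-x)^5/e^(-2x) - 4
The quotient is an ∞/∞ indeterminate form as x → -∞.
Compare growth rates of the dominant terms (exponentials ≫ polynomials ≫ logarithms), or apply L'Hôpital's rule; the quotient → 0.
Adding the constant: 0 - 4 = -4. Limit = -4.

Final answer: -4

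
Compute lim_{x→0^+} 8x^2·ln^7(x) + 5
The product is a 0·∞ indeterminate form at x → 0⁺.
Rewrite the product as 8·ln^7(x) / x^(-2) and apply L'Hôpital, or use the standard hierarchy x^(-2) ≫ |ln x|^7 as x → 0⁺.
The indeterminate product → 0, so the limit = 5.

Final answer: 5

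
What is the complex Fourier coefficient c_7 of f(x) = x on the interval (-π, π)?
Compute the real Fourier coefficients first: a_7 = 0, b_7 = 2/7.
Then c_7 = (a_7 − i·b_7)/2 = -i/7.

Final answer: -i/7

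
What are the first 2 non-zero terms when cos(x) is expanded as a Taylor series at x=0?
1 - x^2/2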